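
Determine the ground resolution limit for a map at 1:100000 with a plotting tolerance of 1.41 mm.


ground = 1.41 mm * 100000 / 1000 = 141.0 m

141.0 m


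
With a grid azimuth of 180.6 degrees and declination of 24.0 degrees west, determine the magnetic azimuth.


magnetic azimuth = grid azimuth - declination (east +ve)
mag_az = 180.6 - -24.0 = 204.6 degrees

204.6 degrees


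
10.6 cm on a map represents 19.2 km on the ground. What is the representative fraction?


ground = 19.2 km = 1920000 cm; RF denominator = ground / map = 1920000 / 10.6 ≈ 181132; RF = 1:181132

1:181132


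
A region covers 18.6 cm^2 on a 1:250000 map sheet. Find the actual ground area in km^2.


ground_area = 18.6 * (250000/100)^2 = 116250000.0 m^2 = 116.25 km^2

116.25 km^2


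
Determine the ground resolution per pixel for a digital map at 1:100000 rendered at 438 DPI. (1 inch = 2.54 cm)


pixel_cm = 2.54 / 438 ≈ 0.005799 cm
ground = pixel_cm * 100000 / 100 = 2.54 * 100000 / (438 * 100) = 254000 / 43800 ≈ 5.8 m

5.8 m


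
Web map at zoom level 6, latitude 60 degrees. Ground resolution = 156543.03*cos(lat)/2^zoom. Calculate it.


res = 156543.03 * cos(60) / 2^6 = 156543.03 * 0.5 / 64 = 1222.99 m/pixel

1222.99 m/pixel


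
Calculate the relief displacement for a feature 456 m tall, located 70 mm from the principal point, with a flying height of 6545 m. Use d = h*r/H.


d = h * r / H = 456 * 70 / 6545 = 4.88 mm

4.88 mm


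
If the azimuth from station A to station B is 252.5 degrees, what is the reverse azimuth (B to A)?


back azimuth = (252.5 + 180) mod 360 = 72.5 degrees

72.5 degrees


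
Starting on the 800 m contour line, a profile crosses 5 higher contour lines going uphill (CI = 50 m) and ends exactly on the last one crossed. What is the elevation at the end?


elevation = 800 + 5 * 50 = 1050 m

1050 m


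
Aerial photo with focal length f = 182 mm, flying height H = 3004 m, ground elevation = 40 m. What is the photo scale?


scale = f / (H - h) = 182 mm / 2964 m = 182 / 2964000 = 1:16286

1:16286


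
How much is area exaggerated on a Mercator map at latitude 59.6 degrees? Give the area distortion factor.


area_distortion = 1/cos^2(59.6) = 3.905

3.905


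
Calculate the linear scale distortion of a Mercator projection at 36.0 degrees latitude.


SF = 1 / cos(36.0) = 1 / 0.809017 = 1.236

1.236


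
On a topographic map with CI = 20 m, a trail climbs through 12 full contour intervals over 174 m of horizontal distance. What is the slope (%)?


elevation change = 12 * 20 = 240 m
slope = 240 / 174 * 100 = 137.9%

137.9%


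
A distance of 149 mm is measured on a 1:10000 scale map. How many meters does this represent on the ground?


ground = 149 mm * 10000 / 1000 = 1490.0 m

1490.0 m


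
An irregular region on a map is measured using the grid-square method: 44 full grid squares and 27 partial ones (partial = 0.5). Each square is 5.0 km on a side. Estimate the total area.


effective squares = 44 + 27 * 0.5 = 57.5
area = 57.5 * 25.0 = 1437.5 km^2

1437.5 km^2


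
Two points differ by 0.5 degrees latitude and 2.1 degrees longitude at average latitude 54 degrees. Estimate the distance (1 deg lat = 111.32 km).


dlat_km = 0.5 * 111.32 = 55.66
dlon_km = 2.1 * 111.32 * cos(54) ≈ 137.408
dist = sqrt(55.66^2 + 137.408^2) ≈ 148.3 km

148.3 km


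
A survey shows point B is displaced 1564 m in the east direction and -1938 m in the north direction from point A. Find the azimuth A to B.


az = atan2(1564, -1938) = 141.1 deg
adjusted to 0-360: 141.1 degrees

141.1 degrees


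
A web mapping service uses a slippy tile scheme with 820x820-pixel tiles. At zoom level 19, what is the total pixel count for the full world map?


tiles per axis = 2^19 = 524288
total tiles = 524288^2 = 274877906944
pixels per axis = 524288 * 820 = 429916160
total pixels = 429916160^2 = 184827904629145600

184827904629145600 pixels


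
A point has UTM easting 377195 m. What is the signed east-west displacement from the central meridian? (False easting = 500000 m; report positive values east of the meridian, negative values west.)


displacement = 377195 - 500000 = -122805 m

-122805 m


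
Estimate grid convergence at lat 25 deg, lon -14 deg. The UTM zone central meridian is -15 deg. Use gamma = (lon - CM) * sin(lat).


gamma = (-14 - -15) * sin(25) = 1 * 0.422618 = 0.423 degrees

0.423 degrees


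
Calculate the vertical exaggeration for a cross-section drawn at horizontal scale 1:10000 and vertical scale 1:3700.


VE = horizontal_scale / vertical_scale = 10000 / 3700 ≈ 2.7

2.7x


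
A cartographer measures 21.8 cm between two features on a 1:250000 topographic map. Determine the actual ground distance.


ground = 21.8 cm * 250000 / 100 = 54500.0 m = 54.5 km

54.5 km


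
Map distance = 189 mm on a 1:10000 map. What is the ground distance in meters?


ground = 189 mm * 10000 / 1000 = 1890.0 m

1890.0 m


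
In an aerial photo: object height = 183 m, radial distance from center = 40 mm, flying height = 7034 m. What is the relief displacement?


d = h * r / H = 183 * 40 / 7034 = 1.04 mm

1.04 mm


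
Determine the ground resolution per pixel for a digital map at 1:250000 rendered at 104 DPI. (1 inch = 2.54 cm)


pixel_cm = 2.54 / 104 ≈ 0.024423 cm
ground = pixel_cm * 250000 / 100 = 2.54 * 250000 / (104 * 100) = 635000 / 10400 ≈ 61.06 m

61.06 m


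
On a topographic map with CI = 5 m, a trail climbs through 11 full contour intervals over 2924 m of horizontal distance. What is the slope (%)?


elevation change = 11 * 5 = 55 m
slope = 55 / 2924 * 100 = 1.9%

1.9%


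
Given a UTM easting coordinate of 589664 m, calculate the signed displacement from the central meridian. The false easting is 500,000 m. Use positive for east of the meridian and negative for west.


displacement = 589664 - 500000 = 89664 m

89664 m


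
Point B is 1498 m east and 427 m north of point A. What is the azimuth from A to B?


az = atan2(1498, 427) = 74.1 deg
adjusted to 0-360: 74.1 degrees

74.1 degrees


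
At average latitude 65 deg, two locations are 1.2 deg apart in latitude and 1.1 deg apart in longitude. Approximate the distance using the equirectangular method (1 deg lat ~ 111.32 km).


dlat_km = 1.2 * 111.32 = 133.584
dlon_km = 1.1 * 111.32 * cos(65) ≈ 51.75
dist = sqrt(133.584^2 + 51.75^2) ≈ 143.3 km

143.3 km


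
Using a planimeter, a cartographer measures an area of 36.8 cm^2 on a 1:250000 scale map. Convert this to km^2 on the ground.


ground_area = 36.8 * (250000/100)^2 = 230000000.0 m^2 = 230.0 km^2

230.0 km^2


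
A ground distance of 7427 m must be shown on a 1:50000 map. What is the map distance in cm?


map_cm = 7427 * 100 / 50000 = 14.854 cm ≈ 14.85 cm

14.85 cm


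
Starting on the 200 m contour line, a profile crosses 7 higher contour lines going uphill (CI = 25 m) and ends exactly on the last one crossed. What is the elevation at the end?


elevation = 200 + 7 * 25 = 375 m

375 m


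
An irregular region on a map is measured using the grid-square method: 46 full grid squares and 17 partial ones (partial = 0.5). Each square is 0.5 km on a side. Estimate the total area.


effective squares = 46 + 17 * 0.5 = 54.5
area = 54.5 * 0.25 = 13.625 km^2

13.625 km^2


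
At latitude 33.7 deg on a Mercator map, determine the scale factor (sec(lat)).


SF = 1 / cos(33.7) = 1 / 0.831954 = 1.202

1.202


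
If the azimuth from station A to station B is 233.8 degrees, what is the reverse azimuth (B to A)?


back azimuth = (233.8 + 180) mod 360 = 53.8 degrees

53.8 degrees


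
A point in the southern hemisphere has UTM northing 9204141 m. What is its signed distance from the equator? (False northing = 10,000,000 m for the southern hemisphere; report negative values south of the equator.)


For southern: actual = 9204141 - 10000000 = -795859 m

-795859 m


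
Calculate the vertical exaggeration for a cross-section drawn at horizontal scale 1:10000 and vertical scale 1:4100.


VE = horizontal_scale / vertical_scale = 10000 / 4100 ≈ 2.4

2.4x


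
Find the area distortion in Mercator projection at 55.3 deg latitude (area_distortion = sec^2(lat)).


area_distortion = 1/cos^2(55.3) = 3.086

3.086


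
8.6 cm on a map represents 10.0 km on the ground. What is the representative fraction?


ground = 10.0 km = 1000000 cm; RF denominator = ground / map = 1000000 / 8.6 ≈ 116279; RF = 1:116279

1:116279


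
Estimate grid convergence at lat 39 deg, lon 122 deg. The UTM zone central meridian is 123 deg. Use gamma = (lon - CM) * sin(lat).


gamma = (122 - 123) * sin(39) = -1 * 0.62932 = -0.629 degrees

-0.629 degrees


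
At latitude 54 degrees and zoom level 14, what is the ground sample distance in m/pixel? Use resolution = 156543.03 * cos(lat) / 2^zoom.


res = 156543.03 * cos(54) / 2^14 = 156543.03 * 0.58778525 / 16384 = 5.62 m/pixel

5.62 m/pixel


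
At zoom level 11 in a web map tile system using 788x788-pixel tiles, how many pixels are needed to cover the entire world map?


tiles per axis = 2^11 = 2048
total tiles = 2048^2 = 4194304
pixels per axis = 2048 * 788 = 1613824
total pixels = 1613824^2 = 2604427902976

2604427902976 pixels


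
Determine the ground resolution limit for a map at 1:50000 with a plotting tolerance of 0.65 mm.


ground = 0.65 mm * 50000 / 1000 = 32.5 m

32.5 m


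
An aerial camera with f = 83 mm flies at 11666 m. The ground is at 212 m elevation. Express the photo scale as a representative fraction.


scale = f / (H - h) = 83 mm / 11454 m = 83 / 11454000 = 1:138000

1:138000


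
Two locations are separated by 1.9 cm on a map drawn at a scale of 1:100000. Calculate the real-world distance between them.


ground = 1.9 cm * 100000 / 100 = 1900.0 m = 1.9 km

1.9 km


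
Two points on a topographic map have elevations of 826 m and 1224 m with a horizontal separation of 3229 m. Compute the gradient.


gradient = (1224 - 826) / 3229 = 398 / 3229 = 0.1233

0.1233


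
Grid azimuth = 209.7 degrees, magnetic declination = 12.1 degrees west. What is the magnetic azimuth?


magnetic azimuth = grid azimuth - declination (east +ve)
mag_az = 209.7 - -12.1 = 221.8 degrees

221.8 degrees


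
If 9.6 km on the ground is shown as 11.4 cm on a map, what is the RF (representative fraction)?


ground = 9.6 km = 960000 cm; RF denominator = ground / map = 960000 / 11.4 ≈ 84211; RF = 1:84211

1:84211


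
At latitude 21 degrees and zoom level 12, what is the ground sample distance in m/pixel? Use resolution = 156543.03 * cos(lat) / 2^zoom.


res = 156543.03 * cos(21) / 2^12 = 156543.03 * 0.93358043 / 4096 = 35.68 m/pixel

35.68 m/pixel


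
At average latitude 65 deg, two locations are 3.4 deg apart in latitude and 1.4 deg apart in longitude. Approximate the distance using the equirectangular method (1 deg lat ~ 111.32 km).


dlat_km = 3.4 * 111.32 = 378.488
dlon_km = 1.4 * 111.32 * cos(65) ≈ 65.864
dist = sqrt(378.488^2 + 65.864^2) ≈ 384.2 km

384.2 km


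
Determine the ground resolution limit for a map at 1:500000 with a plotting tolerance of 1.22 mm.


ground = 1.22 mm * 500000 / 1000 = 610.0 m

610.0 m


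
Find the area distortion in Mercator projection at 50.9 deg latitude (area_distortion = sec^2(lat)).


area_distortion = 1/cos^2(50.9) = 2.514

2.514


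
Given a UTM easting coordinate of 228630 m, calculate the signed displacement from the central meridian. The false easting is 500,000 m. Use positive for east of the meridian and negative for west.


displacement = 228630 - 500000 = -271370 m

-271370 m


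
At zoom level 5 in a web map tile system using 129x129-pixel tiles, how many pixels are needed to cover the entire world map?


tiles per axis = 2^5 = 32
total tiles = 32^2 = 1024
pixels per axis = 32 * 129 = 4128
total pixels = 4128^2 = 17040384

17040384 pixels


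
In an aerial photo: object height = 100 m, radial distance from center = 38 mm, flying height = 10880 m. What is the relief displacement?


d = h * r / H = 100 * 38 / 10880 = 0.35 mm

0.35 mm


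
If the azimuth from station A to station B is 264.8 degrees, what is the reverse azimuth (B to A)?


back azimuth = (264.8 + 180) mod 360 = 84.8 degrees

84.8 degrees


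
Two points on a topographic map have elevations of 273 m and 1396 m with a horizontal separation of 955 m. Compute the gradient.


gradient = (1396 - 273) / 955 = 1123 / 955 = 1.1759

1.1759


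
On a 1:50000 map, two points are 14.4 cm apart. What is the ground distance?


ground = 14.4 cm * 50000 / 100 = 7200.0 m = 7.2 km

7.2 km


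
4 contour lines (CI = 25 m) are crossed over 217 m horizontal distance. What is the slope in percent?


elevation change = 4 * 25 = 100 m
slope = 100 / 217 * 100 = 46.1%

46.1%


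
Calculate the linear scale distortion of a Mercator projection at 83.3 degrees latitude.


SF = 1 / cos(83.3) = 1 / 0.116671 = 8.571

8.571


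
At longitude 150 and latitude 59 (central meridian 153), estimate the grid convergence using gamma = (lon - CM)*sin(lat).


gamma = (150 - 153) * sin(59) = -3 * 0.857167 = -2.572 degrees

-2.572 degrees


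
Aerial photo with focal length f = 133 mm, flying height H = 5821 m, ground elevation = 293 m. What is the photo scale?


scale = f / (H - h) = 133 mm / 5528 m = 133 / 5528000 = 1:41564

1:41564


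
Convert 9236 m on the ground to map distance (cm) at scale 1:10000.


map_cm = 9236 * 100 / 10000 = 92.36 cm

92.36 cm


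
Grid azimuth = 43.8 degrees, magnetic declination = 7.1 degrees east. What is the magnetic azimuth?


magnetic azimuth = grid azimuth - declination (east +ve)
mag_az = 43.8 - 7.1 = 36.7 degrees

36.7 degrees


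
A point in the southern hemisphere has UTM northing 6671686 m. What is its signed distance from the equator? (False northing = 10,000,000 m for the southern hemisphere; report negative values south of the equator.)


For southern: actual = 6671686 - 10000000 = -3328314 m

-3328314 m


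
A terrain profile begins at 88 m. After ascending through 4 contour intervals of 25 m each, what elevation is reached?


elevation = 88 + 4 * 25 = 188 m

188 m


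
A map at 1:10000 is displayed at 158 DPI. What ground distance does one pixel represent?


pixel_cm = 2.54 / 158 ≈ 0.016076 cm
ground = pixel_cm * 10000 / 100 = 2.54 * 10000 / (158 * 100) = 25400 / 15800 ≈ 1.61 m

1.61 m


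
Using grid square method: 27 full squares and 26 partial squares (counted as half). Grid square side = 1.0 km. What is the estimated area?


effective squares = 27 + 26 * 0.5 = 40.0
area = 40.0 * 1.0 = 40.0 km^2

40.0 km^2


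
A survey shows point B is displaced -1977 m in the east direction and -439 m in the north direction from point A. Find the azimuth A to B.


az = atan2(-1977, -439) = -102.5 deg
adjusted to 0-360: 257.5 degrees

257.5 degrees


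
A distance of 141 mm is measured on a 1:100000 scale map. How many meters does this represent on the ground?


ground = 141 mm * 100000 / 1000 = 14100.0 m

14100.0 m


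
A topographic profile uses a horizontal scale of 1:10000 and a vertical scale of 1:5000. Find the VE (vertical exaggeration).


VE = horizontal_scale / vertical_scale = 10000 / 5000 = 2.0

2.0x


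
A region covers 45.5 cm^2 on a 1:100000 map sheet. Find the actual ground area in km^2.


ground_area = 45.5 * (100000/100)^2 = 45500000.0 m^2 = 45.5 km^2

45.5 km^2


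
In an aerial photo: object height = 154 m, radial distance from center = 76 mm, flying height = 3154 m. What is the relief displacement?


d = h * r / H = 154 * 76 / 3154 = 3.71 mm

3.71 mm


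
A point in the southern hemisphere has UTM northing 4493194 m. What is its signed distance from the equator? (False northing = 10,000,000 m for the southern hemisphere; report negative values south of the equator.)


For southern: actual = 4493194 - 10000000 = -5506806 m

-5506806 m


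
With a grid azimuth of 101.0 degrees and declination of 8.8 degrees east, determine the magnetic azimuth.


magnetic azimuth = grid azimuth - declination (east +ve)
mag_az = 101.0 - 8.8 = 92.2 degrees

92.2 degrees


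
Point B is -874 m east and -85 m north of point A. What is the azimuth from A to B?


az = atan2(-874, -85) = -95.6 deg
adjusted to 0-360: 264.4 degrees

264.4 degrees


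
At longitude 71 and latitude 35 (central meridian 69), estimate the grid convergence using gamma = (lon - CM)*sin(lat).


gamma = (71 - 69) * sin(35) = 2 * 0.573576 = 1.147 degrees

1.147 degrees


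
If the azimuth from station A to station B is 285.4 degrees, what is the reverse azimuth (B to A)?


back azimuth = (285.4 + 180) mod 360 = 105.4 degrees

105.4 degrees


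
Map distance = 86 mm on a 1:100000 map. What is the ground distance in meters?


ground = 86 mm * 100000 / 1000 = 8600.0 m

8600.0 m


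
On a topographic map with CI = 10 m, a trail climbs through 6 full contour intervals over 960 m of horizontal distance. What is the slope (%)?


elevation change = 6 * 10 = 60 m
slope = 60 / 960 * 100 = 6.3%

6.3%


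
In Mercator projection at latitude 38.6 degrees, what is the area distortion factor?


area_distortion = 1/cos^2(38.6) = 1.637

1.637


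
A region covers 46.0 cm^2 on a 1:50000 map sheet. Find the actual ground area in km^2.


ground_area = 46.0 * (50000/100)^2 = 11500000.0 m^2 = 11.5 km^2

11.5 km^2


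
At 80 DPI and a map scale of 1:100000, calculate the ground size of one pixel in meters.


pixel_cm = 2.54 / 80 = 0.03175 cm
ground = pixel_cm * 100000 / 100 = 2.54 * 100000 / (80 * 100) = 254000 / 8000 = 31.75 m

31.75 m


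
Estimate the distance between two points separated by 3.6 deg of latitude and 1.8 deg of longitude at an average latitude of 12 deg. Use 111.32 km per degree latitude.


dlat_km = 3.6 * 111.32 = 400.752
dlon_km = 1.8 * 111.32 * cos(12) ≈ 195.997
dist = sqrt(400.752^2 + 195.997^2) ≈ 446.1 km

446.1 km


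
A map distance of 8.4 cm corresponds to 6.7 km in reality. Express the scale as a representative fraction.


ground = 6.7 km = 670000 cm; RF denominator = ground / map = 670000 / 8.4 ≈ 79762; RF = 1:79762

1:79762


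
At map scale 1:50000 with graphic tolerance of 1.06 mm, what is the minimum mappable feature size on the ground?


ground = 1.06 mm * 50000 / 1000 = 53.0 m

53.0 m


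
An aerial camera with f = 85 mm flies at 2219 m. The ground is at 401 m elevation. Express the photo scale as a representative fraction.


scale = f / (H - h) = 85 mm / 1818 m = 85 / 1818000 = 1:21388

1:21388


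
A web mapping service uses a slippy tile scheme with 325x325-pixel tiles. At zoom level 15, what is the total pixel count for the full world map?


tiles per axis = 2^15 = 32768
total tiles = 32768^2 = 1073741824
pixels per axis = 32768 * 325 = 10649600
total pixels = 10649600^2 = 113413980160000

113413980160000 pixels


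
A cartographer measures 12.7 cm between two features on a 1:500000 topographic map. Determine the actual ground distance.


ground = 12.7 cm * 500000 / 100 = 63500.0 m = 63.5 km

63.5 km


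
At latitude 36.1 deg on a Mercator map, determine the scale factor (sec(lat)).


SF = 1 / cos(36.1) = 1 / 0.80799 = 1.238

1.238


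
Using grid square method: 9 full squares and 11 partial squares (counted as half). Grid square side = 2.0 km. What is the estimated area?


effective squares = 9 + 11 * 0.5 = 14.5
area = 14.5 * 4.0 = 58.0 km^2

58.0 km^2


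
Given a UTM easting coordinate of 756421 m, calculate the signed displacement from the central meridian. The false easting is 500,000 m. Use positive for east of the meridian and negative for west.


displacement = 756421 - 500000 = 256421 m

256421 m


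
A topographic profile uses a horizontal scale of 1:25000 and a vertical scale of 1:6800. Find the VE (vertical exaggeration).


VE = horizontal_scale / vertical_scale = 25000 / 6800 ≈ 3.7

3.7x


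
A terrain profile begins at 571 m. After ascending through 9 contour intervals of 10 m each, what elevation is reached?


elevation = 571 + 9 * 10 = 661 m

661 m


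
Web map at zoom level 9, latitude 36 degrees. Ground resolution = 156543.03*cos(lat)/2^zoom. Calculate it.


res = 156543.03 * cos(36) / 2^9 = 156543.03 * 0.80901699 / 512 = 247.36 m/pixel

247.36 m/pixel


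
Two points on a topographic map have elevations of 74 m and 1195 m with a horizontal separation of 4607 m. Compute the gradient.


gradient = (1195 - 74) / 4607 = 1121 / 4607 = 0.2433

0.2433


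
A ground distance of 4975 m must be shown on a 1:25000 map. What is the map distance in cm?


map_cm = 4975 * 100 / 25000 = 19.9 cm

19.9 cm


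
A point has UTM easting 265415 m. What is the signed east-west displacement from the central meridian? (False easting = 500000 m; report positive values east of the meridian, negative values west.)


displacement = 265415 - 500000 = -234585 m

-234585 m


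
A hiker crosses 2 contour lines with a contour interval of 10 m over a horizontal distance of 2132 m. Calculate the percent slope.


elevation change = 2 * 10 = 20 m
slope = 20 / 2132 * 100 = 0.9%

0.9%


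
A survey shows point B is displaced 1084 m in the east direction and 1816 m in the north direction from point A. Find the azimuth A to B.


az = atan2(1084, 1816) = 30.8 deg
adjusted to 0-360: 30.8 degrees

30.8 degrees


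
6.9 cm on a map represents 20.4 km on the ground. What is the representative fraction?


ground = 20.4 km = 2040000 cm; RF denominator = ground / map = 2040000 / 6.9 ≈ 295652; RF = 1:295652

1:295652


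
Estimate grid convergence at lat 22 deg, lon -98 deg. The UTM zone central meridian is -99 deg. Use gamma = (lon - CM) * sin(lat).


gamma = (-98 - -99) * sin(22) = 1 * 0.374607 = 0.375 degrees

0.375 degrees


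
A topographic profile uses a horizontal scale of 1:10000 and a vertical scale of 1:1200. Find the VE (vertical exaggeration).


VE = horizontal_scale / vertical_scale = 10000 / 1200 ≈ 8.3

8.3x


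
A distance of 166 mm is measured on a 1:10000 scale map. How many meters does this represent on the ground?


ground = 166 mm * 10000 / 1000 = 1660.0 m

1660.0 m


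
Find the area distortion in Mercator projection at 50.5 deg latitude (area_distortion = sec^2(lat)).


area_distortion = 1/cos^2(50.5) = 2.472

2.472


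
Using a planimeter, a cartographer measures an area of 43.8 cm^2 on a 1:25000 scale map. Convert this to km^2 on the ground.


ground_area = 43.8 * (25000/100)^2 = 2737500.0 m^2 = 2.7375 km^2 ≈ 2.738 km^2

2.738 km^2


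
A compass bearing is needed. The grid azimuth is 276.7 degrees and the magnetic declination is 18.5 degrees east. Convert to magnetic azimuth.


magnetic azimuth = grid azimuth - declination (east +ve)
mag_az = 276.7 - 18.5 = 258.2 degrees

258.2 degrees


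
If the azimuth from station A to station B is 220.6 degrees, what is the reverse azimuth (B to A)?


back azimuth = (220.6 + 180) mod 360 = 40.6 degrees

40.6 degrees


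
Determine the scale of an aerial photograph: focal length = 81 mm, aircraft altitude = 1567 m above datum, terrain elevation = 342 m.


scale = f / (H - h) = 81 mm / 1225 m = 81 / 1225000 = 1:15123

1:15123


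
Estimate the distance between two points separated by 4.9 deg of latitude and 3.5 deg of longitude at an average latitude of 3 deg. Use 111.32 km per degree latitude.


dlat_km = 4.9 * 111.32 = 545.468
dlon_km = 3.5 * 111.32 * cos(3) ≈ 389.086
dist = sqrt(545.468^2 + 389.086^2) ≈ 670.0 km

670.0 km


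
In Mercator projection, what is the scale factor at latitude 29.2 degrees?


SF = 1 / cos(29.2) = 1 / 0.872922 = 1.146

1.146


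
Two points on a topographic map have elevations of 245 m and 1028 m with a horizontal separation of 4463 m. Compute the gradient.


gradient = (1028 - 245) / 4463 = 783 / 4463 = 0.1754

0.1754


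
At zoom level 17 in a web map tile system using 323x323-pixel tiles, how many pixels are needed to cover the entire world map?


tiles per axis = 2^17 = 131072
total tiles = 131072^2 = 17179869184
pixels per axis = 131072 * 323 = 42336256
total pixels = 42336256^2 = 1792358572097536

1792358572097536 pixels


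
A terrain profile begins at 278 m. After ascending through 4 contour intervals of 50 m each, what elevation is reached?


elevation = 278 + 4 * 50 = 478 m

478 m


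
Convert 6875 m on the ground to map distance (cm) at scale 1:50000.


map_cm = 6875 * 100 / 50000 = 13.75 cm

13.75 cm


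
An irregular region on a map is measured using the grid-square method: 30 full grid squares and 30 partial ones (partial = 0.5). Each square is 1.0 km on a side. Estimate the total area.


effective squares = 30 + 30 * 0.5 = 45.0
area = 45.0 * 1.0 = 45.0 km^2

45.0 km^2


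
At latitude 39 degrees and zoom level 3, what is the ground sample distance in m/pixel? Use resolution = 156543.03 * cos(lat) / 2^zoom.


res = 156543.03 * cos(39) / 2^3 = 156543.03 * 0.77714596 / 8 = 15207.1 m/pixel

15207.1 m/pixel


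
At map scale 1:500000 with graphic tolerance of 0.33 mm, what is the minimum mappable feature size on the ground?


ground = 0.33 mm * 500000 / 1000 = 165.0 m

165.0 m


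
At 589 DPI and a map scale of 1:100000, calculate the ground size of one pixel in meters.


pixel_cm = 2.54 / 589 ≈ 0.004312 cm
ground = pixel_cm * 100000 / 100 = 2.54 * 100000 / (589 * 100) = 254000 / 58900 ≈ 4.31 m

4.31 m


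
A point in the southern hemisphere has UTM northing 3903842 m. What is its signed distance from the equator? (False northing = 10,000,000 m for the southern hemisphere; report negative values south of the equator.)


For southern: actual = 3903842 - 10000000 = -6096158 m

-6096158 m


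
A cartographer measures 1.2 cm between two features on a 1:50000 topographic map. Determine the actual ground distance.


ground = 1.2 cm * 50000 / 100 = 600.0 m

600.0 m


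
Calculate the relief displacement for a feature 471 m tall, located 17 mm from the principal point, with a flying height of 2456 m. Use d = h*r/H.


d = h * r / H = 471 * 17 / 2456 = 3.26 mm

3.26 mm


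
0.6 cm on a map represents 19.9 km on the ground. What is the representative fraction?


ground = 19.9 km = 1990000 cm; RF denominator = ground / map = 1990000 / 0.6 ≈ 3316667; RF = 1:3316667

1:3316667


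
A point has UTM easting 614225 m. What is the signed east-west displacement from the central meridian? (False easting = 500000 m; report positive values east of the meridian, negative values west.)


displacement = 614225 - 500000 = 114225 m

114225 m


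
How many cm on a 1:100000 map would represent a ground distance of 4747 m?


map_cm = 4747 * 100 / 100000 = 4.747 cm ≈ 4.75 cm

4.75 cm


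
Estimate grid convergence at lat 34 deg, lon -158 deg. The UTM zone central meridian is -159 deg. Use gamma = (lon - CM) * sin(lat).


gamma = (-158 - -159) * sin(34) = 1 * 0.559193 = 0.559 degrees

0.559 degrees


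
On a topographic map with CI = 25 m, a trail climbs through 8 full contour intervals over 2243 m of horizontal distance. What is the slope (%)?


elevation change = 8 * 25 = 200 m
slope = 200 / 2243 * 100 = 8.9%

8.9%


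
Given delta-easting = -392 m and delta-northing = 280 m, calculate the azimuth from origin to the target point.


az = atan2(-392, 280) = -54.5 deg
adjusted to 0-360: 305.5 degrees

305.5 degrees


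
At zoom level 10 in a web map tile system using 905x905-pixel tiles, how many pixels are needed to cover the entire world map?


tiles per axis = 2^10 = 1024
total tiles = 1024^2 = 1048576
pixels per axis = 1024 * 905 = 926720
total pixels = 926720^2 = 858809958400

858809958400 pixels


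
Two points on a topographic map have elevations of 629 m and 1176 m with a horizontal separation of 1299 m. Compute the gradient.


gradient = (1176 - 629) / 1299 = 547 / 1299 = 0.4211

0.4211


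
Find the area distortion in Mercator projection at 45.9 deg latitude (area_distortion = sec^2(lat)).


area_distortion = 1/cos^2(45.9) = 2.065

2.065


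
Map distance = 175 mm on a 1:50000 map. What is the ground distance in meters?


ground = 175 mm * 50000 / 1000 = 8750.0 m

8750.0 m


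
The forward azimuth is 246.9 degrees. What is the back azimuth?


back azimuth = (246.9 + 180) mod 360 = 66.9 degrees

66.9 degrees


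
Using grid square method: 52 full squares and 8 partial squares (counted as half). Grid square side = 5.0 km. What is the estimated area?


effective squares = 52 + 8 * 0.5 = 56.0
area = 56.0 * 25.0 = 1400.0 km^2

1400.0 km^2


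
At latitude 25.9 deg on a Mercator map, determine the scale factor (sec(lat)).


SF = 1 / cos(25.9) = 1 / 0.899558 = 1.112

1.112


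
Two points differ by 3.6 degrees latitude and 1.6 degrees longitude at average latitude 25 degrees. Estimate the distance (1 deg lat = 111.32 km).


dlat_km = 3.6 * 111.32 = 400.752
dlon_km = 1.6 * 111.32 * cos(25) ≈ 161.424
dist = sqrt(400.752^2 + 161.424^2) ≈ 432.0 km

432.0 km


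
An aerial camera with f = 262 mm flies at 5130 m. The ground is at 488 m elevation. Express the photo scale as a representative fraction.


scale = f / (H - h) = 262 mm / 4642 m = 262 / 4642000 = 1:17718

1:17718


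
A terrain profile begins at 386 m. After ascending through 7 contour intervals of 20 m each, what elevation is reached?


elevation = 386 + 7 * 20 = 526 m

526 m


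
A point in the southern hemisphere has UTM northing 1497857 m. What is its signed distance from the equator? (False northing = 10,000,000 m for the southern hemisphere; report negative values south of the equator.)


For southern: actual = 1497857 - 10000000 = -8502143 m

-8502143 m


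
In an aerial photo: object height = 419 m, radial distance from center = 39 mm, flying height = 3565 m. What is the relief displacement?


d = h * r / H = 419 * 39 / 3565 = 4.58 mm

4.58 mm


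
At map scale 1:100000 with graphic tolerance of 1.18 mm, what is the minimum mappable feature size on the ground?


ground = 1.18 mm * 100000 / 1000 = 118.0 m

118.0 m


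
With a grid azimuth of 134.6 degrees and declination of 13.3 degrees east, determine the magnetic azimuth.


magnetic azimuth = grid azimuth - declination (east +ve)
mag_az = 134.6 - 13.3 = 121.3 degrees

121.3 degrees


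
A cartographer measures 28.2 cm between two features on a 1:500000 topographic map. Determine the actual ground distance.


ground = 28.2 cm * 500000 / 100 = 141000.0 m = 141.0 km

141.0 km


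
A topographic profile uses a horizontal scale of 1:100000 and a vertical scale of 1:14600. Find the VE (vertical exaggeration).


VE = horizontal_scale / vertical_scale = 100000 / 14600 ≈ 6.8

6.8x


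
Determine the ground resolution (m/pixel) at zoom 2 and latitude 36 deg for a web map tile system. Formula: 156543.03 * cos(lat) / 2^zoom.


res = 156543.03 * cos(36) / 2^2 = 156543.03 * 0.80901699 / 4 = 31661.49 m/pixel

31661.49 m/pixel


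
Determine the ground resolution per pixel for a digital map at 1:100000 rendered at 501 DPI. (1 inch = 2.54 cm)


pixel_cm = 2.54 / 501 ≈ 0.00507 cm
ground = pixel_cm * 100000 / 100 = 2.54 * 100000 / (501 * 100) = 254000 / 50100 ≈ 5.07 m

5.07 m


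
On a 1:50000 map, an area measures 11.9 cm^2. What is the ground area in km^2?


ground_area = 11.9 * (50000/100)^2 = 2975000.0 m^2 = 2.975 km^2

2.975 km^2


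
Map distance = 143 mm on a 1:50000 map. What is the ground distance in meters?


ground = 143 mm * 50000 / 1000 = 7150.0 m

7150.0 m


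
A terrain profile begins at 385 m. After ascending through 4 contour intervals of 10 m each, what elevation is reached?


elevation = 385 + 4 * 10 = 425 m

425 m


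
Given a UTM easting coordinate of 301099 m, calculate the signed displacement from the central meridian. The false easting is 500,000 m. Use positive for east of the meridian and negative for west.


displacement = 301099 - 500000 = -198901 m

-198901 m


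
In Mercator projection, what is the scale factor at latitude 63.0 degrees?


SF = 1 / cos(63.0) = 1 / 0.45399 = 2.203

2.203


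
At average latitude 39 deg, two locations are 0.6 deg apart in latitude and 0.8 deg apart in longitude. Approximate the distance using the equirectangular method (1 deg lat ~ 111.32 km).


dlat_km = 0.6 * 111.32 = 66.792
dlon_km = 0.8 * 111.32 * cos(39) ≈ 69.21
dist = sqrt(66.792^2 + 69.21^2) ≈ 96.2 km

96.2 km


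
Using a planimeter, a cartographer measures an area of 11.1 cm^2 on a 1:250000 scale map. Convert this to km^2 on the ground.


ground_area = 11.1 * (250000/100)^2 = 69375000.0 m^2 = 69.375 km^2

69.375 km^2


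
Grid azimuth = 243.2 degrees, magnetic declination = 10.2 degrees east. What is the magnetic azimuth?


magnetic azimuth = grid azimuth - declination (east +ve)
mag_az = 243.2 - 10.2 = 233.0 degrees

233.0 degrees


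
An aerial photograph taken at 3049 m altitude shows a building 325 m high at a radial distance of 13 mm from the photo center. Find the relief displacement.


d = h * r / H = 325 * 13 / 3049 = 1.39 mm

1.39 mm


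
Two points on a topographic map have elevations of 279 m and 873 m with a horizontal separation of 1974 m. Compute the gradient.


gradient = (873 - 279) / 1974 = 594 / 1974 = 0.3009

0.3009


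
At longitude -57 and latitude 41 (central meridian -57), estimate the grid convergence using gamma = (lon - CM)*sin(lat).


gamma = (-57 - -57) * sin(41) = 0 * 0.656059 = 0.0 degrees

0.0 degrees


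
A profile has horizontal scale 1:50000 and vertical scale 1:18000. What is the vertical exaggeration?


VE = horizontal_scale / vertical_scale = 50000 / 18000 ≈ 2.8

2.8x


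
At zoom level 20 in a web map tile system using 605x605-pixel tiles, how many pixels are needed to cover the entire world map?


tiles per axis = 2^20 = 1048576
total tiles = 1048576^2 = 1099511627776
pixels per axis = 1048576 * 605 = 634388480
total pixels = 634388480^2 = 402448743556710400

402448743556710400 pixels


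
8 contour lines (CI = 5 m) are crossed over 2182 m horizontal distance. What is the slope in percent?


elevation change = 8 * 5 = 40 m
slope = 40 / 2182 * 100 = 1.8%

1.8%


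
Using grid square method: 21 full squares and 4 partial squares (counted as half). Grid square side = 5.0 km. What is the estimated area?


effective squares = 21 + 4 * 0.5 = 23.0
area = 23.0 * 25.0 = 575.0 km^2

575.0 km^2


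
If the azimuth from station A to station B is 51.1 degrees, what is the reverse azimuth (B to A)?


back azimuth = (51.1 + 180) mod 360 = 231.1 degrees

231.1 degrees


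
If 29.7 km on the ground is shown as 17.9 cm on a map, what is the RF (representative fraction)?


ground = 29.7 km = 2970000 cm; RF denominator = ground / map = 2970000 / 17.9 ≈ 165922; RF = 1:165922

1:165922


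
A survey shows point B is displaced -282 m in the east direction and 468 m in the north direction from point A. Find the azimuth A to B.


az = atan2(-282, 468) = -31.1 deg
adjusted to 0-360: 328.9 degrees

328.9 degrees


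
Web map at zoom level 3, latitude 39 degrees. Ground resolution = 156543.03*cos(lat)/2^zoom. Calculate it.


res = 156543.03 * cos(39) / 2^3 = 156543.03 * 0.77714596 / 8 = 15207.1 m/pixel

15207.1 m/pixel


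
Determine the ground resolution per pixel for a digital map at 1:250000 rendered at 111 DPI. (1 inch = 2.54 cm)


pixel_cm = 2.54 / 111 ≈ 0.022883 cm
ground = pixel_cm * 250000 / 100 = 2.54 * 250000 / (111 * 100) = 635000 / 11100 ≈ 57.21 m

57.21 m


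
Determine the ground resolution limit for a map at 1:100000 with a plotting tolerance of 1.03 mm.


ground = 1.03 mm * 100000 / 1000 = 103.0 m

103.0 m


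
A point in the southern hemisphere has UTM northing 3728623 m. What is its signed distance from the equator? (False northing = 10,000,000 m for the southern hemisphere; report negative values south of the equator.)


For southern: actual = 3728623 - 10000000 = -6271377 m

-6271377 m


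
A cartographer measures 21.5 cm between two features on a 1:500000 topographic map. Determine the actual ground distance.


ground = 21.5 cm * 500000 / 100 = 107500.0 m = 107.5 km

107.5 km


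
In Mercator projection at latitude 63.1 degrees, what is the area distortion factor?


area_distortion = 1/cos^2(63.1) = 4.885

4.885


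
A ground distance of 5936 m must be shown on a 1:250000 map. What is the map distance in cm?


map_cm = 5936 * 100 / 250000 = 2.3744 cm ≈ 2.37 cm

2.37 cm


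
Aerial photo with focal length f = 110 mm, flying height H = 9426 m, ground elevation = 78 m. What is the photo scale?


scale = f / (H - h) = 110 mm / 9348 m = 110 / 9348000 = 1:84982

1:84982


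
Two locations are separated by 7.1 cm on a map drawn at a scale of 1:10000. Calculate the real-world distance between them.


ground = 7.1 cm * 10000 / 100 = 710.0 m

710.0 m


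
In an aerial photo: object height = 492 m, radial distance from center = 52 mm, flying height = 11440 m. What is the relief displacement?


d = h * r / H = 492 * 52 / 11440 = 2.24 mm

2.24 mm


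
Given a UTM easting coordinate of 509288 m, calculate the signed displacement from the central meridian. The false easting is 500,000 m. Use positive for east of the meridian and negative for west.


displacement = 509288 - 500000 = 9288 m

9288 m


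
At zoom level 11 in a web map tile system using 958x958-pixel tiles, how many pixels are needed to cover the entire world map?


tiles per axis = 2^11 = 2048
total tiles = 2048^2 = 4194304
pixels per axis = 2048 * 958 = 1961984
total pixels = 1961984^2 = 3849381216256

3849381216256 pixels


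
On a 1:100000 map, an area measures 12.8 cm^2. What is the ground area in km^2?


ground_area = 12.8 * (100000/100)^2 = 12800000.0 m^2 = 12.8 km^2

12.8 km^2


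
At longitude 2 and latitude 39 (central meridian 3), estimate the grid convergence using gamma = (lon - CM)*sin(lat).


gamma = (2 - 3) * sin(39) = -1 * 0.62932 = -0.629 degrees

-0.629 degrees


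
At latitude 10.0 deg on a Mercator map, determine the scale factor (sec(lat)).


SF = 1 / cos(10.0) = 1 / 0.984808 = 1.015

1.015


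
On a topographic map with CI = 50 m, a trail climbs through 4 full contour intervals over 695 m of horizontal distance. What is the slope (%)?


elevation change = 4 * 50 = 200 m
slope = 200 / 695 * 100 = 28.8%

28.8%


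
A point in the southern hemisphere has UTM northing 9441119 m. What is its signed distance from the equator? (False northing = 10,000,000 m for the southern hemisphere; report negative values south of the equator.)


For southern: actual = 9441119 - 10000000 = -558881 m

-558881 m


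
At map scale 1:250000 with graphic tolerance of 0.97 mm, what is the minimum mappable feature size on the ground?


ground = 0.97 mm * 250000 / 1000 = 242.5 m

242.5 m


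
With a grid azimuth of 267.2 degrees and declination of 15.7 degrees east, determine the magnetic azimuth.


magnetic azimuth = grid azimuth - declination (east +ve)
mag_az = 267.2 - 15.7 = 251.5 degrees

251.5 degrees


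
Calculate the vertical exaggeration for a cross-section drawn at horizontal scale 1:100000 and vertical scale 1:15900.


VE = horizontal_scale / vertical_scale = 100000 / 15900 ≈ 6.3

6.3x


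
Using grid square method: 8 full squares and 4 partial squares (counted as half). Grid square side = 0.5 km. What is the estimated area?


effective squares = 8 + 4 * 0.5 = 10.0
area = 10.0 * 0.25 = 2.5 km^2

2.5 km^2
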